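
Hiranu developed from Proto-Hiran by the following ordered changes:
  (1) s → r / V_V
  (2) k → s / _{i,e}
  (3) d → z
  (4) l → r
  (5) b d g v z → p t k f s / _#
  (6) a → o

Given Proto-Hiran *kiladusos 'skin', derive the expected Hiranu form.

Hiranu: *kiladusos
  kiladusos → kiladuros   [rhotacism]
  kiladuros → siladuros   [palatalisation]
  siladuros → silazuros   [unconditioned shift]
  silazuros → sirazuros   [unconditioned shift]
  sirazuros (rule 5 does not apply)
  sirazuros → sirozuros   [vowel merger]
  giving Hiranu sirozuros.

sirozuros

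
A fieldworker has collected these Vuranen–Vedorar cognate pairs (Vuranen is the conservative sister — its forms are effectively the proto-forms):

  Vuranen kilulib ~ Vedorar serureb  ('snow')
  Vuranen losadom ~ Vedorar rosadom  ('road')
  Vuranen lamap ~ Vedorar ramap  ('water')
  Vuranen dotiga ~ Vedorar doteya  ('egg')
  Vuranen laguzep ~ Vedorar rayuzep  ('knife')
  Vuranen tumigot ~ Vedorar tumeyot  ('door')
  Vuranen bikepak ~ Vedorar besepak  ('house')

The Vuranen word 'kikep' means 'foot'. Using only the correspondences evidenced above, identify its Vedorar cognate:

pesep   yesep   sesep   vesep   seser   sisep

kilulib ~ serureb — Vuranen k corresponds to Vedorar s word-initially before a front vowel.
kilulib ~ serureb, dotiga ~ doteya — Vuranen i corresponds to Vedorar e after a consonant, before a consonant other than r, m, n, p, b, f, v.
bikepak ~ besepak — Vuranen k corresponds to Vedorar s between vowels (before a front vowel).
Applying these to Vuranen 'kikep':
  kikep → sikep   (k→s word-initially before a front vowel)
  sikep → sekep   (i→e after a consonant, before a consonant other than r, m, n, p, b, f, v)
  sekep → sesep   (k→s between vowels (before a front vowel))
So the Vedorar cognate is 'sesep'.

sesep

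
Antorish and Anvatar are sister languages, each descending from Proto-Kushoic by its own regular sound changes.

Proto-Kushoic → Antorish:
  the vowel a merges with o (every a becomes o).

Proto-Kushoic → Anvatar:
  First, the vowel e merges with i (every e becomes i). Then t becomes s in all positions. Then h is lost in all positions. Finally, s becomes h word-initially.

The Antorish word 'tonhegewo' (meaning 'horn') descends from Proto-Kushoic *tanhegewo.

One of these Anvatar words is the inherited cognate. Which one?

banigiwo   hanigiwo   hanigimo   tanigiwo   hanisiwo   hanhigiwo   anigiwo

Anvatar: start from *tanhegewo.
  rule 1 (vowel merger): tanhegewo → tanhigiwo
  rule 2 (unconditioned shift): tanhigiwo → sanhigiwo
  rule 3 (h-loss): sanhigiwo → sanigiwo
  rule 4 (debuccalisation): sanigiwo → hanigiwo
  ⇒ Anvatar hanigiwo
Only 'hanigiwo' matches the regular Anvatar development of *tanhegewo.

hanigiwo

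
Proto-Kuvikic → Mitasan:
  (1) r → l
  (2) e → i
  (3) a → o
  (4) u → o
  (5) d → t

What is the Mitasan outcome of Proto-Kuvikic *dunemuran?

tonimolon

Mitasan: *dunemuran
  dunemuran → dunemulan   [unconditioned shift]
  dunemulan → dunimulan   [vowel merger]
  dunimulan → dunimulon   [vowel merger]
  dunimulon → donimolon   [vowel merger]
  donimolon → tonimolon   [unconditioned shift]
  giving Mitasan tonimolon.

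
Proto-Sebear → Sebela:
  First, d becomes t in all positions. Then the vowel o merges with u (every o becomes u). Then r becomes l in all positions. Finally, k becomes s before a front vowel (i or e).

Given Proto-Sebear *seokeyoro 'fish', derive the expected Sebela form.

seuseyulu

Sebela: *seokeyoro
  seokeyoro (rule 1 does not apply)
  seokeyoro → seukeyuru   [vowel merger]
  seukeyuru → seukeyulu   [unconditioned shift]
  seukeyulu → seuseyulu   [palatalisation]
  giving Sebela seuseyulu.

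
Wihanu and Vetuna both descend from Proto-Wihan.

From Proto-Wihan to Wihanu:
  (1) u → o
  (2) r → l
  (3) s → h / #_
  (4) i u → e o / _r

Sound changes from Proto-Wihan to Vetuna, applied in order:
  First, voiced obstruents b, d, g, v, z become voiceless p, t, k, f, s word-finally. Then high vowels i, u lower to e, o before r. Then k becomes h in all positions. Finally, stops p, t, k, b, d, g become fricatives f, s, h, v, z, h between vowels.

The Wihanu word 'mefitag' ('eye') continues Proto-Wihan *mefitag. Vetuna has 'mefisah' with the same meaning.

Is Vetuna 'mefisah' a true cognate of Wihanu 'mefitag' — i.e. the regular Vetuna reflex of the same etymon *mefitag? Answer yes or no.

yes

Derive the expected Vetuna reflex of *mefitag:
Vetuna: start from *mefitag.
  rule 1 (final devoicing): mefitag → mefitak
  rule 2: no change — mefitak
  rule 3 (unconditioned shift): mefitak → mefitah
  rule 4 (intervocalic lenition): mefitah → mefisah
  ⇒ Vetuna mefisah
Vetuna 'mefisah' matches the regular reflex exactly, so the pair is cognate.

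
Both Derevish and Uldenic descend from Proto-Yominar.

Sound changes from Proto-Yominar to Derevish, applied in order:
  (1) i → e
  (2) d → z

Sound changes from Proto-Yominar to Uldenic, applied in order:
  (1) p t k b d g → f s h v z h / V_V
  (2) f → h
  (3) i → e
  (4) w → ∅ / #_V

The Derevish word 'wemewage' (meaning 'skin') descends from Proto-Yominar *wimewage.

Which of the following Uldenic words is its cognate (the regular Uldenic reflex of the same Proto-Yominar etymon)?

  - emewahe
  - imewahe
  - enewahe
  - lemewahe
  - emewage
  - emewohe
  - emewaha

Uldenic: *wimewage > wimewahe > wemewahe > emewahe  (by intervocalic lenition, vowel merger, glide loss)

emewahe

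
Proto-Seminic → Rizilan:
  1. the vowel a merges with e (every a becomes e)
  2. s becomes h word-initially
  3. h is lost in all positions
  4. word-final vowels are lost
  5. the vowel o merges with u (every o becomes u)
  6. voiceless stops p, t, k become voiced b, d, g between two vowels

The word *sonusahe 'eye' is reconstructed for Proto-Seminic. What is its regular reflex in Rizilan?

unuse

Rizilan: *sonusahe
  sonusahe → sonusehe   [vowel merger]
  sonusehe → honusehe   [debuccalisation]
  honusehe → onusee   [h-loss]
  onusee → onuse   [apocope]
  onuse → unuse   [vowel merger]
  unuse (rule 6 does not apply)
  giving Rizilan unuse.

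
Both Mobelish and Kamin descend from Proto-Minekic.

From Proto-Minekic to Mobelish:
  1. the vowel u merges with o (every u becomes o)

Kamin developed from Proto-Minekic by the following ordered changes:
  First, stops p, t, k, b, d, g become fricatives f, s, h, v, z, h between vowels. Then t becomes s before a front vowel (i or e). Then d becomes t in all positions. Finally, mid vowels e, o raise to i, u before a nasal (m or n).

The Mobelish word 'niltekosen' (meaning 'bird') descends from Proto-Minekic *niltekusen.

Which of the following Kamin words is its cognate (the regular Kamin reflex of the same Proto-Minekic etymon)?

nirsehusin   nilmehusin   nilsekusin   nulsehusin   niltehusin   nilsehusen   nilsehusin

nilsehusin

Kamin: start from *niltekusen.
  rule 1 (intervocalic lenition): niltekusen → niltehusen
  rule 2 (palatalisation): niltehusen → nilsehusen
  rule 3: no change — nilsehusen
  rule 4 (pre-nasal raising): nilsehusen → nilsehusin
  ⇒ Kamin nilsehusin
The other candidates each miss or misapply at least one Kamin change.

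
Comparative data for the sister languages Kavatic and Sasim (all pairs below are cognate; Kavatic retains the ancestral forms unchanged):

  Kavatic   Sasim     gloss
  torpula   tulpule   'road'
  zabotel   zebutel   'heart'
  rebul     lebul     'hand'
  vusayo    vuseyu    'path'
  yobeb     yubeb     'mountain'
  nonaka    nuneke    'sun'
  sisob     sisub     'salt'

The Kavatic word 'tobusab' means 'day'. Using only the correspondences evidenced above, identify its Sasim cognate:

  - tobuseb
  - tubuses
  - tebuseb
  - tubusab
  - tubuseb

tubuseb

yobeb ~ yubeb, sisob ~ sisub — Kavatic o corresponds to Sasim u after a consonant, before a labial obstruent.
zabotel ~ zebutel — Kavatic a corresponds to Sasim e after a consonant, before a labial obstruent.
Applying these to Kavatic 'tobusab':
  tobusab → tubusab   (o→u after a consonant, before a labial obstruent)
  tubusab → tubuseb   (a→e after a consonant, before a labial obstruent)
So the Sasim cognate is 'tubuseb'.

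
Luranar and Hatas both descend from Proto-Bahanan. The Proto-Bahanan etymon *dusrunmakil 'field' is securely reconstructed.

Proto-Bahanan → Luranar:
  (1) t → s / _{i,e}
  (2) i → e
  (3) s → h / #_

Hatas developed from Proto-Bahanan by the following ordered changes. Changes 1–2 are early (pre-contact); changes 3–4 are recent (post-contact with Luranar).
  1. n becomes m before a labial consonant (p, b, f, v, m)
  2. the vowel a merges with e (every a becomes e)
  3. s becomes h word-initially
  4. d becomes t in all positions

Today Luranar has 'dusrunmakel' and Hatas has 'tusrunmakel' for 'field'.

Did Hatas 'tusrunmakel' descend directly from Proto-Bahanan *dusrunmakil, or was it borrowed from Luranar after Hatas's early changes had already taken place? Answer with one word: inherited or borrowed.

borrowed

If inherited, *dusrunmakil would pass through all of Hatas's changes:
Hatas: *dusrunmakil > dusrummakil > dusrummekil > tusrummekil  (by nasal place assimilation, vowel merger, unconditioned shift)
If borrowed from Luranar 'dusrunmakel' after the early changes, it would undergo only the recent ones:
  rule 3 (debuccalisation): no change (dusrunmakel)
  rule 4 (unconditioned shift): dusrunmakel → tusrunmakel
  ⇒ as a loan: tusrunmakel
Hatas 'tusrunmakel' matches the loan outcome 'tusrunmakel', not the inherited 'tusrummekil' — it skipped the early Hatas changes, so it was borrowed from Luranar.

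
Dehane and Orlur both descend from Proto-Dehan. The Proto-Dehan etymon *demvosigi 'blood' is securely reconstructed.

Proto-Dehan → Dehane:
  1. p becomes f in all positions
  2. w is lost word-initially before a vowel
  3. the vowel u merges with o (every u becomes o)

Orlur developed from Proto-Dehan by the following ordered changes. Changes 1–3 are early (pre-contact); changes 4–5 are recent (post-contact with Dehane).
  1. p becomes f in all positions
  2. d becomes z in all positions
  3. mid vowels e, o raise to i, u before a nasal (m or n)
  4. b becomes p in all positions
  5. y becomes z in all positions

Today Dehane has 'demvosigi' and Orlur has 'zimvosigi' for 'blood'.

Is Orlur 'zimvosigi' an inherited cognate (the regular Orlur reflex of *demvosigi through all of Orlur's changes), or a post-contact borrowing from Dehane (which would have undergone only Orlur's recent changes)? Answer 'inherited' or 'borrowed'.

If inherited, *demvosigi would pass through all of Orlur's changes:
Orlur: *demvosigi
  demvosigi (rule 1 does not apply)
  demvosigi → zemvosigi   [unconditioned shift]
  zemvosigi → zimvosigi   [pre-nasal raising]
  zimvosigi (rule 4 does not apply)
  zimvosigi (rule 5 does not apply)
  giving Orlur zimvosigi.
If borrowed from Dehane 'demvosigi' after the early changes, it would undergo only the recent ones:
  rule 4 (unconditioned shift): no change (demvosigi)
  rule 5 (unconditioned shift): no change (demvosigi)
  ⇒ as a loan: demvosigi
Orlur 'zimvosigi' matches the inherited outcome exactly, so it is an inherited cognate, not a loan.

inherited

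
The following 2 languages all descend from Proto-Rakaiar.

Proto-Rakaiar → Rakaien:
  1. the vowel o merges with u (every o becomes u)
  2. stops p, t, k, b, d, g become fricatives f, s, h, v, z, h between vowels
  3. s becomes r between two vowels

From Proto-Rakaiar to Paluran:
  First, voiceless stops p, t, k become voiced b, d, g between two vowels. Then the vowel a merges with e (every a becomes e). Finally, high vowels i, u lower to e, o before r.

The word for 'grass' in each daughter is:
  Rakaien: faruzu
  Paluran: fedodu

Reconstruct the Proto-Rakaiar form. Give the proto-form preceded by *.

Position 2: Rakaien has a, Paluran has e. Rakaien preserves a here (none of its changes turn any other segment into a), so the proto-segment is *a.
Position 3: Rakaien has r, Paluran has d. Taking the neighbouring segments as reconstructed: Rakaien r could go back to *t or *s or *r; Paluran d could go back to *t or *d — the one source consistent with every daughter is *t.
Verify the candidate proto-form against each daughter:
Rakaien: *fatodu
  fatodu → fatudu   [vowel merger]
  fatudu → fasuzu   [intervocalic lenition]
  fasuzu → faruzu   [rhotacism]
  giving Rakaien faruzu.
Paluran: *fatodu > fadodu > fedodu  (by intervocalic voicing, vowel merger)
Only *fatodu yields all of Rakaien faruzu, Paluran fedodu.

*fatodu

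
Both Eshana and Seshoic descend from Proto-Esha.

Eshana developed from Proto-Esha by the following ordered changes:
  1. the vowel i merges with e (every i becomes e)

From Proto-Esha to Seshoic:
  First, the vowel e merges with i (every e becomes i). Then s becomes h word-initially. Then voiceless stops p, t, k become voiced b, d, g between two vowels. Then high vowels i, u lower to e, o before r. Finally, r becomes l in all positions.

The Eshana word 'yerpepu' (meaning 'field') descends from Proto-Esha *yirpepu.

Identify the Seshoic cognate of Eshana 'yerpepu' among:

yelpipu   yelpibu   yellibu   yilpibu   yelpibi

Seshoic: start from *yirpepu.
  rule 1 (vowel merger): yirpepu → yirpipu
  rule 2: no change — yirpipu
  rule 3 (intervocalic voicing): yirpipu → yirpibu
  rule 4 (pre-rhotic lowering): yirpibu → yerpibu
  rule 5 (unconditioned shift): yerpibu → yelpibu
  ⇒ Seshoic yelpibu
Only 'yelpibu' matches the regular Seshoic development of *yirpepu.

yelpibu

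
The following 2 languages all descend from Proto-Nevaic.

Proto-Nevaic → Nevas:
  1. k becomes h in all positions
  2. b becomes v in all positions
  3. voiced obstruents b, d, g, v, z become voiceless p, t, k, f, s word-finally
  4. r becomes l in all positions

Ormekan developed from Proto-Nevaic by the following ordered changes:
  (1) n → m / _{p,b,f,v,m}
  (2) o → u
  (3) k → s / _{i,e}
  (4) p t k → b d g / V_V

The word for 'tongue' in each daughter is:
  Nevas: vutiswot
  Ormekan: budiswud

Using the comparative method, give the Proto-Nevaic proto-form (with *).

Position 8: Nevas has t, Ormekan has d. Taking the neighbouring segments as reconstructed: Nevas t could go back to *t or *d; Ormekan d can only go back to *d — the one source consistent with every daughter is *d.
Position 3: Nevas has t, Ormekan has d. Taking the neighbouring segments as reconstructed: Nevas t can only go back to *t; Ormekan d could go back to *t or *d — the one source consistent with every daughter is *t.
Position 7: Nevas has o, Ormekan has u. Nevas preserves o here (none of its changes turn any other segment into o), so the proto-segment is *o.
This points to *butiswod. Verify forward in each daughter:
Nevas: start from *butiswod.
  rule 1: no change — butiswod
  rule 2 (unconditioned shift): butiswod → vutiswod
  rule 3 (final devoicing): vutiswod → vutiswot
  rule 4: no change — vutiswot
  ⇒ Nevas vutiswot
Ormekan: start from *butiswod.
  rule 1: no change — butiswod
  rule 2 (vowel merger): butiswod → butiswud
  rule 3: no change — butiswud
  rule 4 (intervocalic voicing): butiswud → budiswud
  ⇒ Ormekan budiswud
Only *butiswod yields all of Nevas vutiswot, Ormekan budiswud.

*butiswod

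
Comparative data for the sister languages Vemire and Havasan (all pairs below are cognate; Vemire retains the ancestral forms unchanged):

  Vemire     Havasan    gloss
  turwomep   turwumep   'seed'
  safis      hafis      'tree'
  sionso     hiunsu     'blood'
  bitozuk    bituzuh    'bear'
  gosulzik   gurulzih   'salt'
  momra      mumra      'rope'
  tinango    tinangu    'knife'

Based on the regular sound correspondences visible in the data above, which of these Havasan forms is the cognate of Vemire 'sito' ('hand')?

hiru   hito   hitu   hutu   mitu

hitu

sionso ~ hiunsu — Vemire s corresponds to Havasan h word-initially before a front vowel.
sionso ~ hiunsu, tinango ~ tinangu — Vemire o corresponds to Havasan u word-finally.
Applying these to Vemire 'sito':
  sito → hito   (s→h word-initially before a front vowel)
  hito → hitu   (o→u word-finally)
So the Havasan cognate is 'hitu'.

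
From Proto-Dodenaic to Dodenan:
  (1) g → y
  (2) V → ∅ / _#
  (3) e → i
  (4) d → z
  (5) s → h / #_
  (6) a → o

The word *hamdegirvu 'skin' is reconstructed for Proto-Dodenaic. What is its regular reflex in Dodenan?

Dodenan: *hamdegirvu
  hamdegirvu → hamdeyirvu   [unconditioned shift]
  hamdeyirvu → hamdeyirv   [apocope]
  hamdeyirv → hamdiyirv   [vowel merger]
  hamdiyirv → hamziyirv   [unconditioned shift]
  hamziyirv (rule 5 does not apply)
  hamziyirv → homziyirv   [vowel merger]
  giving Dodenan homziyirv.

homziyirv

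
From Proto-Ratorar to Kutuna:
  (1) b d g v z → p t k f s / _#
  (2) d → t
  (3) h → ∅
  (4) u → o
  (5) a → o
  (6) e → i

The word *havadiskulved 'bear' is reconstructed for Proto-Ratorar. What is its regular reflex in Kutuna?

ovotiskolvit

Kutuna: *havadiskulved > havadiskulvet > havatiskulvet > avatiskulvet > avatiskolvet > ovotiskolvet > ovotiskolvit  (by final devoicing, unconditioned shift, h-loss, vowel merger, vowel merger, vowel merger)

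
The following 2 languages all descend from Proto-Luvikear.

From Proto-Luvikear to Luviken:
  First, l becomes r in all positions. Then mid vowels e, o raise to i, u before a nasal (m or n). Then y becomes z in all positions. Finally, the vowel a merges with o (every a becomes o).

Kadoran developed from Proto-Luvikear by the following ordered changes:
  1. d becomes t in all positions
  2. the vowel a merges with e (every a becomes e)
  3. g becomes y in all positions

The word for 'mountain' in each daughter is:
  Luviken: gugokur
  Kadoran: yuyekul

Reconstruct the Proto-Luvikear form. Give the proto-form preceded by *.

Position 7: Luviken has r, Kadoran has l. Kadoran preserves l here (none of its changes turn any other segment into l), so the proto-segment is *l.
Position 3: Luviken has g, Kadoran has y. Luviken preserves g here (none of its changes turn any other segment into g), so the proto-segment is *g.
Verify the candidate proto-form against each daughter:
Luviken: *gugakul > gugakur > gugokur  (by unconditioned shift, vowel merger)
Kadoran: *gugakul
  gugakul (rule 1 does not apply)
  gugakul → gugekul   [vowel merger]
  gugekul → yuyekul   [unconditioned shift]
  giving Kadoran yuyekul.
Only *gugakul yields all of Luviken gugokur, Kadoran yuyekul.

*gugakul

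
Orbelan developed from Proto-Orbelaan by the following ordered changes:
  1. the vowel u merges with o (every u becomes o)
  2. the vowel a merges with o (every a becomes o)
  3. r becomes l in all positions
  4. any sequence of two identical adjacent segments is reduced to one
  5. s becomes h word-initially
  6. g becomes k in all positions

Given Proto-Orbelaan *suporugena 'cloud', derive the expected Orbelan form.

hopolokeno

Orbelan: start from *suporugena.
  rule 1 (vowel merger): suporugena → soporogena
  rule 2 (vowel merger): soporogena → soporogeno
  rule 3 (unconditioned shift): soporogeno → sopologeno
  rule 4: no change — sopologeno
  rule 5 (debuccalisation): sopologeno → hopologeno
  rule 6 (unconditioned shift): hopologeno → hopolokeno
  ⇒ Orbelan hopolokeno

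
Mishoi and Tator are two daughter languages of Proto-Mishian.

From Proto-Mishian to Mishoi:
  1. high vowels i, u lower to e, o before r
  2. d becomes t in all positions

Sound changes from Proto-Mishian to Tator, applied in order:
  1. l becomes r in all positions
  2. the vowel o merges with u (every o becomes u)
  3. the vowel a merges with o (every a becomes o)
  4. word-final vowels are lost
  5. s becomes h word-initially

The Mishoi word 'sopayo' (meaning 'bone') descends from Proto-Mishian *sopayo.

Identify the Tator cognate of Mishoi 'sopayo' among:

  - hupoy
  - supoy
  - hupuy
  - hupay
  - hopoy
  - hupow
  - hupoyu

Tator: start from *sopayo.
  rule 1: no change — sopayo
  rule 2 (vowel merger): sopayo → supayu
  rule 3 (vowel merger): supayu → supoyu
  rule 4 (apocope): supoyu → supoy
  rule 5 (debuccalisation): supoy → hupoy
  ⇒ Tator hupoy
Among the options, 'hupoy' alone shows every Tator change applied in order.

hupoy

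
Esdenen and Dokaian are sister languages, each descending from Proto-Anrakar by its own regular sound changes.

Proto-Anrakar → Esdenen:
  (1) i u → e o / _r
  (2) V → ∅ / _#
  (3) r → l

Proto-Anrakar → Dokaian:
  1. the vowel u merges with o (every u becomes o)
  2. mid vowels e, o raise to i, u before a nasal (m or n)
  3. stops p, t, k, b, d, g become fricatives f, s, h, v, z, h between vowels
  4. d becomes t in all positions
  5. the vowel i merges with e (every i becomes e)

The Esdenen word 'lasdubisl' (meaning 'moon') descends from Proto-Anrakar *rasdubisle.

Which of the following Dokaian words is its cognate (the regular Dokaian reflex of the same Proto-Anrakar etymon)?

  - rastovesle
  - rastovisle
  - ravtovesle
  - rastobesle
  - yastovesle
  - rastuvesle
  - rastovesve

rastovesle

Dokaian: *rasdubisle > rasdobisle > rasdovisle > rastovisle > rastovesle  (by vowel merger, intervocalic lenition, unconditioned shift, vowel merger)
The other candidates each miss or misapply at least one Dokaian change.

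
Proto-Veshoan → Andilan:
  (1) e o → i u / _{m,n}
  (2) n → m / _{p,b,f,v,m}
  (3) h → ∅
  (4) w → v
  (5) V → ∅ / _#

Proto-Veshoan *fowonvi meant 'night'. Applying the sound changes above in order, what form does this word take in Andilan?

fovumv

Andilan: start from *fowonvi.
  rule 1 (pre-nasal raising): fowonvi → fowunvi
  rule 2 (nasal place assimilation): fowunvi → fowumvi
  rule 3: no change — fowumvi
  rule 4 (unconditioned shift): fowumvi → fovumvi
  rule 5 (apocope): fovumvi → fovumv
  ⇒ Andilan fovumv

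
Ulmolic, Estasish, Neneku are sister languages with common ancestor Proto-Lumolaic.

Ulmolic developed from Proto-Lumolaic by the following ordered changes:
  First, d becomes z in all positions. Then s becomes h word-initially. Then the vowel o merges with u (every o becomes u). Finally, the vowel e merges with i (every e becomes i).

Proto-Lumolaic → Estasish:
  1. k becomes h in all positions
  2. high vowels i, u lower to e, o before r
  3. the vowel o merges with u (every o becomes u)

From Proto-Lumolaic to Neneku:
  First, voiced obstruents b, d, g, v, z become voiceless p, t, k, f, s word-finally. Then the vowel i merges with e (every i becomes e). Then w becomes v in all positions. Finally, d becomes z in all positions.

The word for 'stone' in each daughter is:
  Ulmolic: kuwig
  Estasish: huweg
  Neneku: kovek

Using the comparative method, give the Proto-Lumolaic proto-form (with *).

Position 4: Ulmolic has i, Estasish has e, Neneku has e. Taking the neighbouring segments as reconstructed: Ulmolic i could go back to *e or *i; Estasish e can only go back to *e; Neneku e could go back to *e or *i — the one source consistent with every daughter is *e.
Position 2: Ulmolic has u, Estasish has u, Neneku has o. Neneku preserves o here (none of its changes turn any other segment into o), so the proto-segment is *o.
Position 5: Ulmolic has g, Estasish has g, Neneku has k. Ulmolic preserves g here (none of its changes turn any other segment into g), so the proto-segment is *g.
Verify the candidate proto-form against each daughter:
Ulmolic: *koweg > kuweg > kuwig  (by vowel merger, vowel merger)
Estasish: start from *koweg.
  rule 1 (unconditioned shift): koweg → howeg
  rule 2: no change — howeg
  rule 3 (vowel merger): howeg → huweg
  ⇒ Estasish huweg
Neneku: start from *koweg.
  rule 1 (final devoicing): koweg → kowek
  rule 2: no change — kowek
  rule 3 (unconditioned shift): kowek → kovek
  rule 4: no change — kovek
  ⇒ Neneku kovek
*koweg is the unique common source.

*koweg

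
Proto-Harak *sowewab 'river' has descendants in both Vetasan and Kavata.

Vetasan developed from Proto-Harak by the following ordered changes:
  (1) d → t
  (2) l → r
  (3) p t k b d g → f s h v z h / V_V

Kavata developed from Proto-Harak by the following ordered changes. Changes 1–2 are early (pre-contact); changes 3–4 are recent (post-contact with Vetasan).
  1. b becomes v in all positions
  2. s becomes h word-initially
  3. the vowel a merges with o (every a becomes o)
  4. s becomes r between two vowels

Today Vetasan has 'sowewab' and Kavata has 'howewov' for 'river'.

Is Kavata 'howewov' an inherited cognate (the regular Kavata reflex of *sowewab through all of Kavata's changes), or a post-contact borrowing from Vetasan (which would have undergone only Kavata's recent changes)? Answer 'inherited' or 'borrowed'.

inherited

If inherited, *sowewab would pass through all of Kavata's changes:
Kavata: start from *sowewab.
  rule 1 (unconditioned shift): sowewab → sowewav
  rule 2 (debuccalisation): sowewav → howewav
  rule 3 (vowel merger): howewav → howewov
  rule 4: no change — howewov
  ⇒ Kavata howewov
If borrowed from Vetasan 'sowewab' after the early changes, it would undergo only the recent ones:
  rule 3 (vowel merger): sowewab → sowewob
  rule 4 (rhotacism): no change (sowewob)
  ⇒ as a loan: sowewob
Kavata 'howewov' matches the inherited outcome exactly, so it is an inherited cognate, not a loan.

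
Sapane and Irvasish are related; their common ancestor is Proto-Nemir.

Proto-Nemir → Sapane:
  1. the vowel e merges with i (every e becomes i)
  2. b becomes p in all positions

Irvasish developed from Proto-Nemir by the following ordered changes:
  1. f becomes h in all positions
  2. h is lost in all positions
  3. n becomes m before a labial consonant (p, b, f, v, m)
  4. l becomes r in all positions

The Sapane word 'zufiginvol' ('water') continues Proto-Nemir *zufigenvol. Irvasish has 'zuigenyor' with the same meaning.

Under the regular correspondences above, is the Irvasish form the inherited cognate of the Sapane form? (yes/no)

Derive the expected Irvasish reflex of *zufigenvol:
Irvasish: start from *zufigenvol.
  rule 1 (unconditioned shift): zufigenvol → zuhigenvol
  rule 2 (h-loss): zuhigenvol → zuigenvol
  rule 3 (nasal place assimilation): zuigenvol → zuigemvol
  rule 4 (unconditioned shift): zuigemvol → zuigemvor
  ⇒ Irvasish zuigemvor
The regular Irvasish reflex would be 'zuigemvor', but the attested form is 'zuigenyor'. The correspondence is irregular, so they are not cognates (the Irvasish form has a different source).

no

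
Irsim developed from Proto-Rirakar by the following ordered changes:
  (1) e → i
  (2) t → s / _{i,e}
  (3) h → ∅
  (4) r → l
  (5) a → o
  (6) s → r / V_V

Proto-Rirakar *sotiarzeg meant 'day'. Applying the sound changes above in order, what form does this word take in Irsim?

Irsim: start from *sotiarzeg.
  rule 1 (vowel merger): sotiarzeg → sotiarzig
  rule 2 (palatalisation): sotiarzig → sosiarzig
  rule 3: no change — sosiarzig
  rule 4 (unconditioned shift): sosiarzig → sosialzig
  rule 5 (vowel merger): sosialzig → sosiolzig
  rule 6 (rhotacism): sosiolzig → soriolzig
  ⇒ Irsim soriolzig

soriolzig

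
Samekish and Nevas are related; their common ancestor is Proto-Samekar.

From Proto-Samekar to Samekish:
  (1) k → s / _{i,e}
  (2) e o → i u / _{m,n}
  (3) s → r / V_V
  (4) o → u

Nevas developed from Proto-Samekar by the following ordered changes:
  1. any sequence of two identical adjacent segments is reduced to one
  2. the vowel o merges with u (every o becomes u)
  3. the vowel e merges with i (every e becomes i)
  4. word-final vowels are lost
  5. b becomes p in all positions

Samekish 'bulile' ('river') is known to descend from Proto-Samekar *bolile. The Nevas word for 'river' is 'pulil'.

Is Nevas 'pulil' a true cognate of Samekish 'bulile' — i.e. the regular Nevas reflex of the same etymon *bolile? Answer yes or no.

Derive the expected Nevas reflex of *bolile:
Nevas: start from *bolile.
  rule 1: no change — bolile
  rule 2 (vowel merger): bolile → bulile
  rule 3 (vowel merger): bulile → bulili
  rule 4 (apocope): bulili → bulil
  rule 5 (unconditioned shift): bulil → pulil
  ⇒ Nevas pulil
Nevas 'pulil' matches the regular reflex exactly, so the pair is cognate.

yes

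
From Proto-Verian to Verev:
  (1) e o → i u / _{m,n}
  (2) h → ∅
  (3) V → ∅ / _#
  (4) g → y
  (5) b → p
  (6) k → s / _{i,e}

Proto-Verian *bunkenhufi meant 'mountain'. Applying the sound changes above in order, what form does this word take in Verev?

punsinuf

Verev: start from *bunkenhufi.
  rule 1 (pre-nasal raising): bunkenhufi → bunkinhufi
  rule 2 (h-loss): bunkinhufi → bunkinufi
  rule 3 (apocope): bunkinufi → bunkinuf
  rule 4: no change — bunkinuf
  rule 5 (unconditioned shift): bunkinuf → punkinuf
  rule 6 (palatalisation): punkinuf → punsinuf
  ⇒ Verev punsinuf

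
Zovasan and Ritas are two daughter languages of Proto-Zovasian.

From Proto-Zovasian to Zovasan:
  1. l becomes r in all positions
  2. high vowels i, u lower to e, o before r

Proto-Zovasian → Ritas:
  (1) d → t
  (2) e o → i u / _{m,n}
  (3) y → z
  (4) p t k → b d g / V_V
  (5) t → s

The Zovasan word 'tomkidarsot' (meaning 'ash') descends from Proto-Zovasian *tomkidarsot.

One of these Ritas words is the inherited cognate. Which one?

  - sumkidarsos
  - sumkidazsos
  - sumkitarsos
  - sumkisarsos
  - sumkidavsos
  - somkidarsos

sumkidarsos

Ritas: *tomkidarsot
  tomkidarsot → tomkitarsot   [unconditioned shift]
  tomkitarsot → tumkitarsot   [pre-nasal raising]
  tumkitarsot (rule 3 does not apply)
  tumkitarsot → tumkidarsot   [intervocalic voicing]
  tumkidarsot → sumkidarsos   [unconditioned shift]
  giving Ritas sumkidarsos.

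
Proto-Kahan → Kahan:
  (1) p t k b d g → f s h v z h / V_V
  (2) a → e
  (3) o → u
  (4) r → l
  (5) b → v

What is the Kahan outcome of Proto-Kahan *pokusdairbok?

puhusdeilvuk

Kahan: start from *pokusdairbok.
  rule 1 (intervocalic lenition): pokusdairbok → pohusdairbok
  rule 2 (vowel merger): pohusdairbok → pohusdeirbok
  rule 3 (vowel merger): pohusdeirbok → puhusdeirbuk
  rule 4 (unconditioned shift): puhusdeirbuk → puhusdeilbuk
  rule 5 (unconditioned shift): puhusdeilbuk → puhusdeilvuk
  ⇒ Kahan puhusdeilvuk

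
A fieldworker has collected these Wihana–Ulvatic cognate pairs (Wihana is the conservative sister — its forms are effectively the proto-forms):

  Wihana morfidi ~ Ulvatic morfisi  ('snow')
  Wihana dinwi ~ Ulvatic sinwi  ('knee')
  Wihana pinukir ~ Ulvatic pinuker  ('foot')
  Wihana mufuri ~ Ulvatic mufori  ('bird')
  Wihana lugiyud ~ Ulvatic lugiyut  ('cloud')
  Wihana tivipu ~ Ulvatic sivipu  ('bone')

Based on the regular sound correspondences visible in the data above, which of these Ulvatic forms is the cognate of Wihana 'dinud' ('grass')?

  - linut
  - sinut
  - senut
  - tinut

sinut

dinwi ~ sinwi — Wihana d corresponds to Ulvatic s word-initially before a front vowel.
lugiyud ~ lugiyut — Wihana d corresponds to Ulvatic t word-finally.
Applying these to Wihana 'dinud':
  dinud → sinud   (d→s word-initially before a front vowel)
  sinud → sinut   (d→t word-finally)
So the Ulvatic cognate is 'sinut'.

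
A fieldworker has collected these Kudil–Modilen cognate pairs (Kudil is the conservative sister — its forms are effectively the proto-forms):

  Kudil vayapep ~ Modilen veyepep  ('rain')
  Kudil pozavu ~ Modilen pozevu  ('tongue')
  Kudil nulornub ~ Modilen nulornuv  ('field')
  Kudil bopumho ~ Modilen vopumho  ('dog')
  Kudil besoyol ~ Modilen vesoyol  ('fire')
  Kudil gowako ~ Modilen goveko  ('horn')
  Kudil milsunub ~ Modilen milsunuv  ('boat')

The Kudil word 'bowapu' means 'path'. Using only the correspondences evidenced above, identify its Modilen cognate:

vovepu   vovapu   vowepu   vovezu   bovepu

vovepu

bopumho ~ vopumho — Kudil b corresponds to Modilen v word-initially before a back vowel.
gowako ~ goveko — Kudil w corresponds to Modilen v between vowels (before a back vowel).
vayapep ~ veyepep — Kudil a corresponds to Modilen e after a consonant, before a labial obstruent.
Applying these to Kudil 'bowapu':
  bowapu → vowapu   (b→v word-initially before a back vowel)
  vowapu → vovapu   (w→v between vowels (before a back vowel))
  vovapu → vovepu   (a→e after a consonant, before a labial obstruent)
So the Modilen cognate is 'vovepu'.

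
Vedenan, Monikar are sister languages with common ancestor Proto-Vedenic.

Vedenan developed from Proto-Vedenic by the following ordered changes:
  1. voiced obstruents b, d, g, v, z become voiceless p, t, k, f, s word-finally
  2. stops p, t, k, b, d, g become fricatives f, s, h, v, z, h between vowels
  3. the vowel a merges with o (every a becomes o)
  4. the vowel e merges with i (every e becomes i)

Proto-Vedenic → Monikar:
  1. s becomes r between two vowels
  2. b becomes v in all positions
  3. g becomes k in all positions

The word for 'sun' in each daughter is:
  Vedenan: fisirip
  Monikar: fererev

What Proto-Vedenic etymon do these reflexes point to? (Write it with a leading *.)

Position 7: Vedenan has p, Monikar has v. Taking the neighbouring segments as reconstructed: Vedenan p could go back to *p or *b; Monikar v could go back to *b or *v — the one source consistent with every daughter is *b.
Position 6: Vedenan has i, Monikar has e. Monikar preserves e here (none of its changes turn any other segment into e), so the proto-segment is *e.
Position 2: Vedenan has i, Monikar has e. Monikar preserves e here (none of its changes turn any other segment into e), so the proto-segment is *e.
Continuing position by position gives *fesereb; check it forward:
Vedenan: *fesereb > feserep > fisirip  (by final devoicing, vowel merger)
Monikar: start from *fesereb.
  rule 1 (rhotacism): fesereb → ferereb
  rule 2 (unconditioned shift): ferereb → fererev
  rule 3: no change — fererev
  ⇒ Monikar fererev
*fesereb is the unique common source.

*fesereb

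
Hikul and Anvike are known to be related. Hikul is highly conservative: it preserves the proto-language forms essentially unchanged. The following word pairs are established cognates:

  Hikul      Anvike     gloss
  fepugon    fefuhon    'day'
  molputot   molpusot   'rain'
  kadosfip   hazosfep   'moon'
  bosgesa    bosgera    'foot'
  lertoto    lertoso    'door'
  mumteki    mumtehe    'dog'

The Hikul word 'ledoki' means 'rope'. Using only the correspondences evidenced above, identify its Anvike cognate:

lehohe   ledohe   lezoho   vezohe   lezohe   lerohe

lezohe

kadosfip ~ hazosfep — Hikul d corresponds to Anvike z between vowels (before a back vowel).
mumteki ~ mumtehe — Hikul k corresponds to Anvike h between vowels (before a front vowel).
mumteki ~ mumtehe — Hikul i corresponds to Anvike e word-finally.
Applying these to Hikul 'ledoki':
  ledoki → lezoki   (d→z between vowels (before a back vowel))
  lezoki → lezohi   (k→h between vowels (before a front vowel))
  lezohi → lezohe   (i→e word-finally)
So the Anvike cognate is 'lezohe'.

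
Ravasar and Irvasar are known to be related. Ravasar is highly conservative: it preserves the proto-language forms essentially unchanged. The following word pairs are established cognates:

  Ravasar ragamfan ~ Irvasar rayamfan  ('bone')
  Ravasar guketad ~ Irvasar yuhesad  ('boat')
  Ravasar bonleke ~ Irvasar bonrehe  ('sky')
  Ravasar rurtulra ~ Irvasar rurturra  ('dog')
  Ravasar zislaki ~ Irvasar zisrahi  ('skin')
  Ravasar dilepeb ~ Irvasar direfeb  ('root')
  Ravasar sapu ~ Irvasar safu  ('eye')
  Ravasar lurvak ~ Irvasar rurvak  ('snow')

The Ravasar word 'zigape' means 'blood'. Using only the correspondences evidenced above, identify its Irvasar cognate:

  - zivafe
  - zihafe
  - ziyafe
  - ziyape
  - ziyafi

ragamfan ~ rayamfan — Ravasar g corresponds to Irvasar y between vowels (before a back vowel).
dilepeb ~ direfeb — Ravasar p corresponds to Irvasar f between vowels (before a front vowel).
Applying these to Ravasar 'zigape':
  zigape → ziyape   (g→y between vowels (before a back vowel))
  ziyape → ziyafe   (p→f between vowels (before a front vowel))
So the Irvasar cognate is 'ziyafe'.

ziyafe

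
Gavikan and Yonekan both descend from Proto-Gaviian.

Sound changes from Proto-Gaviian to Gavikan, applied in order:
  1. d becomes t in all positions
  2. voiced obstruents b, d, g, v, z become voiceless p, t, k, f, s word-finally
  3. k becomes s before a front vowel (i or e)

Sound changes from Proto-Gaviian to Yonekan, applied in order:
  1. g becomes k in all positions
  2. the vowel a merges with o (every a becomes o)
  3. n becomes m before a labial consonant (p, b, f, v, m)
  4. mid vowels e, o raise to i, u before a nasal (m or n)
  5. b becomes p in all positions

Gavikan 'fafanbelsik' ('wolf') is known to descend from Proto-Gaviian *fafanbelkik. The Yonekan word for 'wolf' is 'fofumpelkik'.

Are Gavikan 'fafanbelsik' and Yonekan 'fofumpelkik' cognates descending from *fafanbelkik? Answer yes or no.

Derive the expected Yonekan reflex of *fafanbelkik:
Yonekan: *fafanbelkik > fofonbelkik > fofombelkik > fofumbelkik > fofumpelkik  (by vowel merger, nasal place assimilation, pre-nasal raising, unconditioned shift)
Yonekan 'fofumpelkik' matches the regular reflex exactly, so the pair is cognate.

yes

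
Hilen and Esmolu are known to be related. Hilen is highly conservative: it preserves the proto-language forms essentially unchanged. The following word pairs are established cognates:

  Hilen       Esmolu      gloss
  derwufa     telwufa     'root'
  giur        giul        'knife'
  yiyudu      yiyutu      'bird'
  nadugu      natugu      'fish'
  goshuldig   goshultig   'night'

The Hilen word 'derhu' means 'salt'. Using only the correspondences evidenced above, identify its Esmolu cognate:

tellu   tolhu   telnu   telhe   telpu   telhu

telhu

derwufa ~ telwufa — Hilen d corresponds to Esmolu t word-initially before a front vowel.
derwufa ~ telwufa — Hilen r corresponds to Esmolu l after a vowel, before a consonant other than r, m, n, p, b, f, v.
Applying these to Hilen 'derhu':
  derhu → terhu   (d→t word-initially before a front vowel)
  terhu → telhu   (r→l after a vowel, before a consonant other than r, m, n, p, b, f, v)
So the Esmolu cognate is 'telhu'.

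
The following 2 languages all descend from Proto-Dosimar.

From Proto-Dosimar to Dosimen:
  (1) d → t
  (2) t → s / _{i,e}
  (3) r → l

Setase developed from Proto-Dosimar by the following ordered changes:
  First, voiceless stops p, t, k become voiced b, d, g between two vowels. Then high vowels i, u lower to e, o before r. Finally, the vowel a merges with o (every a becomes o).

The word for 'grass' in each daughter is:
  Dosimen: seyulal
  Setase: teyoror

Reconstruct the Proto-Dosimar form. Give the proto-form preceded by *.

Position 7: Dosimen has l, Setase has r. Setase preserves r here (none of its changes turn any other segment into r), so the proto-segment is *r.
Position 5: Dosimen has l, Setase has r. Setase preserves r here (none of its changes turn any other segment into r), so the proto-segment is *r.
Position 1: Dosimen has s, Setase has t. Setase preserves t here (none of its changes turn any other segment into t), so the proto-segment is *t.
This points to *teyurar. Verify forward in each daughter:
Dosimen: *teyurar > seyurar > seyulal  (by palatalisation, unconditioned shift)
Setase: *teyurar
  teyurar (rule 1 does not apply)
  teyurar → teyorar   [pre-rhotic lowering]
  teyorar → teyoror   [vowel merger]
  giving Setase teyoror.
No other proto-form is consistent with every reflex, so the reconstruction is *teyurar.

*teyurar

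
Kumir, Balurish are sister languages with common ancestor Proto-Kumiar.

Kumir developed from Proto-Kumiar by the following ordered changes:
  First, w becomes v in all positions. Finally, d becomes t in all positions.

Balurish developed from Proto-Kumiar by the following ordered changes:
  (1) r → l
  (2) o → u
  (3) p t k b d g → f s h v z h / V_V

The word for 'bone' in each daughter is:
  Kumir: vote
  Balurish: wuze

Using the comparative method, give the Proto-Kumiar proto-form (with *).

*wode

Position 3: Kumir has t, Balurish has z. Taking the neighbouring segments as reconstructed: Kumir t could go back to *t or *d; Balurish z could go back to *d or *z — the one source consistent with every daughter is *d.
Position 2: Kumir has o, Balurish has u. Kumir preserves o here (none of its changes turn any other segment into o), so the proto-segment is *o.
Position 1: Kumir has v, Balurish has w. Balurish preserves w here (none of its changes turn any other segment into w), so the proto-segment is *w.
The remaining positions agree across the daughters. Check the candidate against every language:
Kumir: *wode
  wode → vode   [unconditioned shift]
  vode → vote   [unconditioned shift]
  giving Kumir vote.
Balurish: start from *wode.
  rule 1: no change — wode
  rule 2 (vowel merger): wode → wude
  rule 3 (intervocalic lenition): wude → wuze
  ⇒ Balurish wuze
Only *wode yields all of Kumir vote, Balurish wuze.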